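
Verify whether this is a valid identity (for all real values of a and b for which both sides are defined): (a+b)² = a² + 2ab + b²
Claim: (a+b)² = a² + 2ab + b².
Reasoning: Expand: (a+b)² = (a+b)(a+b) = a·a + a·b + b·a + b·b = a² + 2ab + b².
So the two sides agree for all real values of a and b for which both sides are defined.

Conclusion: Yes, this is an identity.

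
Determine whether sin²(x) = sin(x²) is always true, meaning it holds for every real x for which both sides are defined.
Claim: sin²(x) = sin(x²).
Test a specific point where both sides are defined: x = -π/6.
LHS = sin²(x) ≈ 0.2500
RHS = sin(x²) ≈ 0.2707
Since 0.2500 ≠ 0.2707, the equation fails at this point, so it cannot hold for every real x for which both sides are defined.
sin²(x) means (sin x)², squaring the output; sin(x²) squares the input. These are different functions.

Conclusion: No, this is NOT an identity.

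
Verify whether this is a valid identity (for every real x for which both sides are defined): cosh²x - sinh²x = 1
Yes, this is an identity.

Claim: cosh²x - sinh²x = 1.
Reasoning: With cosh(x) = (e^x + e^-x)/2 and sinh(x) = (e^x - e^-x)/2: cosh²x = (e^(2x) + 2 + e^(-2x))/4 and sinh²x = (e^(2x) - 2 + e^(-2x))/4. Subtracting leaves 4/4 = 1.
So the two sides agree for every real x for which both sides are defined.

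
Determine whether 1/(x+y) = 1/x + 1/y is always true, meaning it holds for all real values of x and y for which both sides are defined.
No, this is NOT an identity.

Claim: 1/(x+y) = 1/x + 1/y.
Test a specific point where both sides are defined: x = -3, y = 4.
LHS = 1/(x+y) ≈ 1.0000
RHS = 1/x + 1/y ≈ -0.0833
Since 1.0000 ≠ -0.0833, the equation fails at this point, so it cannot hold for all real values of x and y for which both sides are defined.
1/x + 1/y = (x+y)/(xy), which is not 1/(x+y).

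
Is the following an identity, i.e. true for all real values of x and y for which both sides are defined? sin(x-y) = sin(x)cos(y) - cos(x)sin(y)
Claim: sin(x-y) = sin(x)cos(y) - cos(x)sin(y).
Reasoning: Replace y by -y in sin(x+y) = sin(x)cos(y) + cos(x)sin(y) and use cos(-y) = cos(y), sin(-y) = -sin(y): sin(x-y) = sin(x)cos(y) - cos(x)sin(y).
So the two sides agree for all real values of x and y for which both sides are defined.

Conclusion: Yes, this is an identity.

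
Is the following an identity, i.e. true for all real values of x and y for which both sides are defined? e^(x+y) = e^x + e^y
No, this is NOT an identity.

Claim: e^(x+y) = e^x + e^y.
Test a specific point where both sides are defined: x = -1, y = 1.
LHS = e^(x+y) ≈ 1.0000
RHS = e^x + e^y ≈ 3.0862
Since 1.0000 ≠ 3.0862, the equation fails at this point, so it cannot hold for all real values of x and y for which both sides are defined.
The correct rule is e^(x+y) = e^x · e^y (a product, not a sum).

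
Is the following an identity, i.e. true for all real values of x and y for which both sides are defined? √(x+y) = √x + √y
Claim: √(x+y) = √x + √y.
Test a specific point where both sides are defined: x = 2, y = 3/2.
LHS = √(x+y) ≈ 1.8708
RHS = √x + √y ≈ 2.6390
Since 1.8708 ≠ 2.6390, the equation fails at this point, so it cannot hold for all real values of x and y for which both sides are defined.
Squaring the right side gives x + 2√(xy) + y, not x + y.

Conclusion: No, this is NOT an identity.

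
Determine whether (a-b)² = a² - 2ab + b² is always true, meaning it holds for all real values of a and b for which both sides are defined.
Yes, this is an identity.

Claim: (a-b)² = a² - 2ab + b².
Reasoning: Expand: (a-b)² = (a-b)(a-b) = a·a - a·b - b·a + b·b = a² - 2ab + b².
So the two sides agree for all real values of a and b for which both sides are defined.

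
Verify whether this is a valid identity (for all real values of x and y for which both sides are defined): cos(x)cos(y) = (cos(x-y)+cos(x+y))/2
Yes, this is an identity.

Claim: cos(x)cos(y) = (cos(x-y)+cos(x+y))/2.
Reasoning: cos(x-y) = cos(x)cos(y) + sin(x)sin(y) and cos(x+y) = cos(x)cos(y) - sin(x)sin(y). Adding, cos(x-y) + cos(x+y) = 2cos(x)cos(y); divide by 2.
So the two sides agree for all real values of x and y for which both sides are defined.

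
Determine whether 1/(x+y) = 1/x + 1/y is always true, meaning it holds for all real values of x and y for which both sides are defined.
Claim: 1/(x+y) = 1/x + 1/y.
Test a specific point where both sides are defined: x = 1, y = 3.
LHS = 1/(x+y) ≈ 0.2500
RHS = 1/x + 1/y ≈ 1.3333
Since 0.2500 ≠ 1.3333, the equation fails at this point, so it cannot hold for all real values of x and y for which both sides are defined.
1/x + 1/y = (x+y)/(xy), which is not 1/(x+y).

Conclusion: No, this is NOT an identity.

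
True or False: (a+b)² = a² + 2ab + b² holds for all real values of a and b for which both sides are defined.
Claim: (a+b)² = a² + 2ab + b².
Reasoning: Expand: (a+b)² = (a+b)(a+b) = a·a + a·b + b·a + b·b = a² + 2ab + b².
So the two sides agree for all real values of a and b for which both sides are defined.

Conclusion: True.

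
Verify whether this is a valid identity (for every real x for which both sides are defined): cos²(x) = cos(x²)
No, this is NOT an identity.

Claim: cos²(x) = cos(x²).
Test a specific point where both sides are defined: x = π/2.
LHS = cos²(x) ≈ 0.0000
RHS = cos(x²) ≈ -0.7812
Since 0.0000 ≠ -0.7812, the equation fails at this point, so it cannot hold for every real x for which both sides are defined.
cos²(x) means (cos x)², squaring the output; cos(x²) squares the input. These are different functions.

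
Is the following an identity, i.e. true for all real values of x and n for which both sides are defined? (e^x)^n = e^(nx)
Yes, this is an identity.

Claim: (e^x)^n = e^(nx).
Reasoning: e^x is a positive real number, and for a positive base B and real exponent n, B^n = e^(n·ln B). With B = e^x, ln B = x, so (e^x)^n = e^(n·x).
So the two sides agree for all real values of x and n for which both sides are defined.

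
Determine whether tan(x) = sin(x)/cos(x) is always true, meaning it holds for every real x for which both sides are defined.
Claim: tan(x) = sin(x)/cos(x).
Reasoning: For an angle x whose terminal point on the unit circle is (cos x, sin x), tan(x) is defined as the ratio (second coordinate)/(first coordinate) = sin(x)/cos(x), wherever cos(x) ≠ 0.
So the two sides agree for every real x for which both sides are defined.

Conclusion: Yes, this is an identity.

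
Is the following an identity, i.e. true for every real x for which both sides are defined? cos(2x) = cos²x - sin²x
Yes, this is an identity.

Claim: cos(2x) = cos²x - sin²x.
Reasoning: Put y = x in the addition formula cos(x+y) = cos(x)cos(y) - sin(x)sin(y): cos(2x) = cos²x - sin²x.
So the two sides agree for every real x for which both sides are defined.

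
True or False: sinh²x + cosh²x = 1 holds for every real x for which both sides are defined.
Claim: sinh²x + cosh²x = 1.
Test a specific point where both sides are defined: x = -3.
LHS = sinh²x + cosh²x ≈ 201.7156
RHS = 1 ≈ 1.0000
Since 201.7156 ≠ 1.0000, the equation fails at this point, so it cannot hold for every real x for which both sides are defined.
The correct hyperbolic identity is cosh²x - sinh²x = 1 (a difference); the sum sinh²x + cosh²x equals cosh(2x).

Conclusion: False.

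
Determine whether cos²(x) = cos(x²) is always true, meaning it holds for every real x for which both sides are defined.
Claim: cos²(x) = cos(x²).
Test a specific point where both sides are defined: x = -π/6.
LHS = cos²(x) ≈ 0.7500
RHS = cos(x²) ≈ 0.9627
Since 0.7500 ≠ 0.9627, the equation fails at this point, so it cannot hold for every real x for which both sides are defined.
cos²(x) means (cos x)², squaring the output; cos(x²) squares the input. These are different functions.

Conclusion: No, this is NOT an identity.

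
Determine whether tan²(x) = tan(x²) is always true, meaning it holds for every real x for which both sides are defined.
No, this is NOT an identity.

Claim: tan²(x) = tan(x²).
Test a specific point where both sides are defined: x = 3π/4.
LHS = tan²(x) ≈ 1.0000
RHS = tan(x²) ≈ -0.8977
Since 1.0000 ≠ -0.8977, the equation fails at this point, so it cannot hold for every real x for which both sides are defined.
tan²(x) means (tan x)², squaring the output; tan(x²) squares the input. These are different functions.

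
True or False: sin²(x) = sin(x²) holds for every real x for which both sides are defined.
Claim: sin²(x) = sin(x²).
Test a specific point where both sides are defined: x = π/6.
LHS = sin²(x) ≈ 0.2500
RHS = sin(x²) ≈ 0.2707
Since 0.2500 ≠ 0.2707, the equation fails at this point, so it cannot hold for every real x for which both sides are defined.
sin²(x) means (sin x)², squaring the output; sin(x²) squares the input. These are different functions.

Conclusion: False.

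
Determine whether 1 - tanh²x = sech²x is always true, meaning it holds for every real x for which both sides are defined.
Yes, this is an identity.

Claim: 1 - tanh²x = sech²x.
Reasoning: Divide cosh²x - sinh²x = 1 through by cosh²x (never zero): 1 - tanh²x = 1/cosh²x = sech²x.
So the two sides agree for every real x for which both sides are defined.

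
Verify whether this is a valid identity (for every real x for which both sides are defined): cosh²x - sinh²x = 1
Yes, this is an identity.

Claim: cosh²x - sinh²x = 1.
Reasoning: With cosh(x) = (e^x + e^-x)/2 and sinh(x) = (e^x - e^-x)/2: cosh²x = (e^(2x) + 2 + e^(-2x))/4 and sinh²x = (e^(2x) - 2 + e^(-2x))/4. Subtracting leaves 4/4 = 1.
So the two sides agree for every real x for which both sides are defined.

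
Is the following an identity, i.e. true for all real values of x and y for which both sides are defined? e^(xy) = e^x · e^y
No, this is NOT an identity.

Claim: e^(xy) = e^x · e^y.
Test a specific point where both sides are defined: x = -1, y = -1.
LHS = e^(xy) ≈ 2.7183
RHS = e^x · e^y ≈ 0.1353
Since 2.7183 ≠ 0.1353, the equation fails at this point, so it cannot hold for all real values of x and y for which both sides are defined.
e^x · e^y = e^(x+y), not e^(xy).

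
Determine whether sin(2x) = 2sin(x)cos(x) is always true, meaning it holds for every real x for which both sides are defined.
Yes, this is an identity.

Claim: sin(2x) = 2sin(x)cos(x).
Reasoning: Put y = x in the addition formula sin(x+y) = sin(x)cos(y) + cos(x)sin(y): sin(2x) = sin(x)cos(x) + cos(x)sin(x) = 2sin(x)cos(x).
So the two sides agree for every real x for which both sides are defined.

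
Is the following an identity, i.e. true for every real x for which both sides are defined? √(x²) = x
Claim: √(x²) = x.
Test a specific point where both sides are defined: x = -3.
LHS = √(x²) ≈ 3.0000
RHS = x ≈ -3.0000
Since 3.0000 ≠ -3.0000, the equation fails at this point, so it cannot hold for every real x for which both sides are defined.
√(x²) = |x|, which differs from x whenever x < 0 (both sides are defined for every real x).

Conclusion: No, this is NOT an identity.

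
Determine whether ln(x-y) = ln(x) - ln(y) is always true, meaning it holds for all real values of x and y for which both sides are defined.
No, this is NOT an identity.

Claim: ln(x-y) = ln(x) - ln(y).
Test a specific point where both sides are defined: x = 2, y = 3/2.
LHS = ln(x-y) ≈ -0.6931
RHS = ln(x) - ln(y) ≈ 0.2877
Since -0.6931 ≠ 0.2877, the equation fails at this point, so it cannot hold for all real values of x and y for which both sides are defined.
ln(x) - ln(y) = ln(x/y), not ln(x-y).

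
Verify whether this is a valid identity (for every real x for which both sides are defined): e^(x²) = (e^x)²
Claim: e^(x²) = (e^x)².
Test a specific point where both sides are defined: x = -3.
LHS = e^(x²) ≈ 8103.0839
RHS = (e^x)² ≈ 0.0025
Since 8103.0839 ≠ 0.0025, the equation fails at this point, so it cannot hold for every real x for which both sides are defined.
(e^x)² = e^(2x), and 2x ≠ x² in general.

Conclusion: No, this is NOT an identity.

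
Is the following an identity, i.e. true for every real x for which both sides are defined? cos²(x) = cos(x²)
Claim: cos²(x) = cos(x²).
Test a specific point where both sides are defined: x = π/2.
LHS = cos²(x) ≈ 0.0000
RHS = cos(x²) ≈ -0.7812
Since 0.0000 ≠ -0.7812, the equation fails at this point, so it cannot hold for every real x for which both sides are defined.
cos²(x) means (cos x)², squaring the output; cos(x²) squares the input. These are different functions.

Conclusion: No, this is NOT an identity.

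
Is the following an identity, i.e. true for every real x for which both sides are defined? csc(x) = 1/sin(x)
Claim: csc(x) = 1/sin(x).
Reasoning: csc(x) is by definition the reciprocal of sin(x), wherever sin(x) ≠ 0.
So the two sides agree for every real x for which both sides are defined.

Conclusion: Yes, this is an identity.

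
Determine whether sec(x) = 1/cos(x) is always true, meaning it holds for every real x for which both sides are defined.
Claim: sec(x) = 1/cos(x).
Reasoning: sec(x) is by definition the reciprocal of cos(x), wherever cos(x) ≠ 0.
So the two sides agree for every real x for which both sides are defined.

Conclusion: Yes, this is an identity.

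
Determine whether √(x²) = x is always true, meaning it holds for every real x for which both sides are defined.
No, this is NOT an identity.

Claim: √(x²) = x.
Test a specific point where both sides are defined: x = -2.
LHS = √(x²) ≈ 2.0000
RHS = x ≈ -2.0000
Since 2.0000 ≠ -2.0000, the equation fails at this point, so it cannot hold for every real x for which both sides are defined.
√(x²) = |x|, which differs from x whenever x < 0 (both sides are defined for every real x).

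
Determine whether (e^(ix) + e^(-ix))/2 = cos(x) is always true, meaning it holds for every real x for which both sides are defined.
Claim: (e^(ix) + e^(-ix))/2 = cos(x).
Reasoning: By Euler's formula e^(ix) = cos(x) + i·sin(x) and e^(-ix) = cos(x) - i·sin(x). Adding cancels the sine terms: e^(ix) + e^(-ix) = 2cos(x); divide by 2.
So the two sides agree for every real x for which both sides are defined.

Conclusion: Yes, this is an identity.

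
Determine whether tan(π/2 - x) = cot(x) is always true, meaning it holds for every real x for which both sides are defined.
Yes, this is an identity.

Claim: tan(π/2 - x) = cot(x).
Reasoning: tan(π/2 - x) = sin(π/2 - x)/cos(π/2 - x) = cos(x)/sin(x) = cot(x), using the cofunction identities sin(π/2 - x) = cos(x) and cos(π/2 - x) = sin(x).
So the two sides agree for every real x for which both sides are defined.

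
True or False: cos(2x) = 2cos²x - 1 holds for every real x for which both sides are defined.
Claim: cos(2x) = 2cos²x - 1.
Reasoning: cos(2x) = cos²x - sin²x. Replace sin²x by 1 - cos²x: cos²x - (1 - cos²x) = 2cos²x - 1.
So the two sides agree for every real x for which both sides are defined.

Conclusion: True.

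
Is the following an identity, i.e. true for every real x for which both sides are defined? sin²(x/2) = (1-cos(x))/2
Claim: sin²(x/2) = (1-cos(x))/2.
Reasoning: Use cos(2θ) = 1 - 2sin²θ with θ = x/2: cos(x) = 1 - 2sin²(x/2). Solving for sin²(x/2) gives (1 - cos(x))/2.
So the two sides agree for every real x for which both sides are defined.

Conclusion: Yes, this is an identity.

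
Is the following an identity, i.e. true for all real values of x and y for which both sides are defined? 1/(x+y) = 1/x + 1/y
No, this is NOT an identity.

Claim: 1/(x+y) = 1/x + 1/y.
Test a specific point where both sides are defined: x = 1/2, y = 3/2.
LHS = 1/(x+y) ≈ 0.5000
RHS = 1/x + 1/y ≈ 2.6667
Since 0.5000 ≠ 2.6667, the equation fails at this point, so it cannot hold for all real values of x and y for which both sides are defined.
1/x + 1/y = (x+y)/(xy), which is not 1/(x+y).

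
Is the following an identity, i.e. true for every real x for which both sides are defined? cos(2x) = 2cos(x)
Claim: cos(2x) = 2cos(x).
Test a specific point where both sides are defined: x = -π/4.
LHS = cos(2x) ≈ 0.0000
RHS = 2cos(x) ≈ 1.4142
Since 0.0000 ≠ 1.4142, the equation fails at this point, so it cannot hold for every real x for which both sides are defined.
The correct double-angle formula is cos(2x) = cos²x - sin²x.

Conclusion: No, this is NOT an identity.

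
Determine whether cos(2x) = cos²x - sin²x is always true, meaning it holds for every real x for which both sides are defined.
Claim: cos(2x) = cos²x - sin²x.
Reasoning: Put y = x in the addition formula cos(x+y) = cos(x)cos(y) - sin(x)sin(y): cos(2x) = cos²x - sin²x.
So the two sides agree for every real x for which both sides are defined.

Conclusion: Yes, this is an identity.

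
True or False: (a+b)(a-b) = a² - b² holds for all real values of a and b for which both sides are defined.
True.

Claim: (a+b)(a-b) = a² - b².
Reasoning: Expand: (a+b)(a-b) = a² - ab + ba - b² = a² - b² (the cross terms cancel).
So the two sides agree for all real values of a and b for which both sides are defined.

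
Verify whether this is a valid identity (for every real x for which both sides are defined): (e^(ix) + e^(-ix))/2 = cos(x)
Claim: (e^(ix) + e^(-ix))/2 = cos(x).
Reasoning: By Euler's formula e^(ix) = cos(x) + i·sin(x) and e^(-ix) = cos(x) - i·sin(x). Adding cancels the sine terms: e^(ix) + e^(-ix) = 2cos(x); divide by 2.
So the two sides agree for every real x for which both sides are defined.

Conclusion: Yes, this is an identity.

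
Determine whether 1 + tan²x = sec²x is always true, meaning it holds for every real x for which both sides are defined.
Claim: 1 + tan²x = sec²x.
Reasoning: Start from sin²x + cos²x = 1 and divide every term by cos²x (allowed wherever tan x and sec x are defined): tan²x + 1 = 1/cos²x = sec²x.
So the two sides agree for every real x for which both sides are defined.

Conclusion: Yes, this is an identity.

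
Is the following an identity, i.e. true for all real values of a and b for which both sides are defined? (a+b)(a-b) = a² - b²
Claim: (a+b)(a-b) = a² - b².
Reasoning: Expand: (a+b)(a-b) = a² - ab + ba - b² = a² - b² (the cross terms cancel).
So the two sides agree for all real values of a and b for which both sides are defined.

Conclusion: Yes, this is an identity.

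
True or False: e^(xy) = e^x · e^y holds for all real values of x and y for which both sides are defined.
False.

Claim: e^(xy) = e^x · e^y.
Test a specific point where both sides are defined: x = 5, y = 3/2.
LHS = e^(xy) ≈ 1808.0424
RHS = e^x · e^y ≈ 665.1416
Since 1808.0424 ≠ 665.1416, the equation fails at this point, so it cannot hold for all real values of x and y for which both sides are defined.
e^x · e^y = e^(x+y), not e^(xy).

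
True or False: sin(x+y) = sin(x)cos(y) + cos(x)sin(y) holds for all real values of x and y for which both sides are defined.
True.

Claim: sin(x+y) = sin(x)cos(y) + cos(x)sin(y).
Reasoning: By Euler's formula e^(i(x+y)) = e^(ix)·e^(iy) = (cos x + i·sin x)(cos y + i·sin y). The imaginary part of the left side is sin(x+y); the imaginary part of the product is sin(x)cos(y) + cos(x)sin(y).
So the two sides agree for all real values of x and y for which both sides are defined.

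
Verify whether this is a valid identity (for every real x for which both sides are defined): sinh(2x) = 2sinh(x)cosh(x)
Claim: sinh(2x) = 2sinh(x)cosh(x).
Reasoning: 2sinh(x)cosh(x) = 2 · (e^x - e^-x)/2 · (e^x + e^-x)/2 = (e^(2x) - e^(-2x))/2 = sinh(2x).
So the two sides agree for every real x for which both sides are defined.

Conclusion: Yes, this is an identity.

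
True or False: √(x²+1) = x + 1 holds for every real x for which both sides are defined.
Claim: √(x²+1) = x + 1.
Test a specific point where both sides are defined: x = 5.
LHS = √(x²+1) ≈ 5.0990
RHS = x + 1 ≈ 6.0000
Since 5.0990 ≠ 6.0000, the equation fails at this point, so it cannot hold for every real x for which both sides are defined.
(x+1)² = x² + 2x + 1 ≠ x² + 1 unless x = 0.

Conclusion: False.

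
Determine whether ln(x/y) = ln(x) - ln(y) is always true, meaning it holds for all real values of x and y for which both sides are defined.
Claim: ln(x/y) = ln(x) - ln(y).
Reasoning: Both sides are simultaneously defined only when x, y > 0. Write x = e^p, y = e^q. Then x/y = e^(p-q), so ln(x/y) = p - q = ln(x) - ln(y).
So the two sides agree for all real values of x and y for which both sides are defined.

Conclusion: Yes, this is an identity.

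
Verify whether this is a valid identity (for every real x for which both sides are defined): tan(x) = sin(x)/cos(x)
Yes, this is an identity.

Claim: tan(x) = sin(x)/cos(x).
Reasoning: For an angle x whose terminal point on the unit circle is (cos x, sin x), tan(x) is defined as the ratio (second coordinate)/(first coordinate) = sin(x)/cos(x), wherever cos(x) ≠ 0.
So the two sides agree for every real x for which both sides are defined.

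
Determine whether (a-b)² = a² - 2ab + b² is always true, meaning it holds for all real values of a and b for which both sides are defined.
Yes, this is an identity.

Claim: (a-b)² = a² - 2ab + b².
Reasoning: Expand: (a-b)² = (a-b)(a-b) = a·a - a·b - b·a + b·b = a² - 2ab + b².
So the two sides agree for all real values of a and b for which both sides are defined.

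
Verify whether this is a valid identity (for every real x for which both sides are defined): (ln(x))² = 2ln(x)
No, this is NOT an identity.

Claim: (ln(x))² = 2ln(x).
Test a specific point where both sides are defined: x = 1/2.
LHS = (ln(x))² ≈ 0.4805
RHS = 2ln(x) ≈ -1.3863
Since 0.4805 ≠ -1.3863, the equation fails at this point, so it cannot hold for every real x for which both sides are defined.
2ln(x) equals ln(x²), which is not the same as (ln x)².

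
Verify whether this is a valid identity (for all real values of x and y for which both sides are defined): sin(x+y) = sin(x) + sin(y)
No, this is NOT an identity.

Claim: sin(x+y) = sin(x) + sin(y).
Test a specific point where both sides are defined: x = -π/6, y = -π/6.
LHS = sin(x+y) ≈ -0.8660
RHS = sin(x) + sin(y) ≈ -1.0000
Since -0.8660 ≠ -1.0000, the equation fails at this point, so it cannot hold for all real values of x and y for which both sides are defined.
The correct expansion is sin(x+y) = sin(x)cos(y) + cos(x)sin(y); sine is not additive.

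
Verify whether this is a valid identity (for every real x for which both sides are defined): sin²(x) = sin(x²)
Claim: sin²(x) = sin(x²).
Test a specific point where both sides are defined: x = -π/3.
LHS = sin²(x) ≈ 0.7500
RHS = sin(x²) ≈ 0.8897
Since 0.7500 ≠ 0.8897, the equation fails at this point, so it cannot hold for every real x for which both sides are defined.
sin²(x) means (sin x)², squaring the output; sin(x²) squares the input. These are different functions.

Conclusion: No, this is NOT an identity.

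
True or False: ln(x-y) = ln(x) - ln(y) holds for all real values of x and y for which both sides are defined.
Claim: ln(x-y) = ln(x) - ln(y).
Test a specific point where both sides are defined: x = 3, y = 1/2.
LHS = ln(x-y) ≈ 0.9163
RHS = ln(x) - ln(y) ≈ 1.7918
Since 0.9163 ≠ 1.7918, the equation fails at this point, so it cannot hold for all real values of x and y for which both sides are defined.
ln(x) - ln(y) = ln(x/y), not ln(x-y).

Conclusion: False.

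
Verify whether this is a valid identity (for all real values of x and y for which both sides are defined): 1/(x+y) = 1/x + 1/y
No, this is NOT an identity.

Claim: 1/(x+y) = 1/x + 1/y.
Test a specific point where both sides are defined: x = 1, y = 1/2.
LHS = 1/(x+y) ≈ 0.6667
RHS = 1/x + 1/y ≈ 3.0000
Since 0.6667 ≠ 3.0000, the equation fails at this point, so it cannot hold for all real values of x and y for which both sides are defined.
1/x + 1/y = (x+y)/(xy), which is not 1/(x+y).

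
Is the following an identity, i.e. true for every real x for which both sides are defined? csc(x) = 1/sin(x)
Yes, this is an identity.

Claim: csc(x) = 1/sin(x).
Reasoning: csc(x) is by definition the reciprocal of sin(x), wherever sin(x) ≠ 0.
So the two sides agree for every real x for which both sides are defined.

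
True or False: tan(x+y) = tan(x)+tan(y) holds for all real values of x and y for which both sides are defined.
False.

Claim: tan(x+y) = tan(x)+tan(y).
Test a specific point where both sides are defined: x = π/6, y = 2π/3.
LHS = tan(x+y) ≈ -0.5774
RHS = tan(x)+tan(y) ≈ -1.1547
Since -0.5774 ≠ -1.1547, the equation fails at this point, so it cannot hold for all real values of x and y for which both sides are defined.
The correct formula is tan(x+y) = (tan(x) + tan(y))/(1 - tan(x)tan(y)).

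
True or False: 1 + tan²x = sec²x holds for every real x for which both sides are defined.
True.

Claim: 1 + tan²x = sec²x.
Reasoning: Start from sin²x + cos²x = 1 and divide every term by cos²x (allowed wherever tan x and sec x are defined): tan²x + 1 = 1/cos²x = sec²x.
So the two sides agree for every real x for which both sides are defined.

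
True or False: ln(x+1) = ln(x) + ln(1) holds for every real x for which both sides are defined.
Claim: ln(x+1) = ln(x) + ln(1).
Test a specific point where both sides are defined: x = 2.
LHS = ln(x+1) ≈ 1.0986
RHS = ln(x) + ln(1) ≈ 0.6931
Since 1.0986 ≠ 0.6931, the equation fails at this point, so it cannot hold for every real x for which both sides are defined.
ln(1) = 0, so the right side is just ln(x), which differs from ln(x+1).

Conclusion: False.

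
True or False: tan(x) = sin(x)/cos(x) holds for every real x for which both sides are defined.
Claim: tan(x) = sin(x)/cos(x).
Reasoning: For an angle x whose terminal point on the unit circle is (cos x, sin x), tan(x) is defined as the ratio (second coordinate)/(first coordinate) = sin(x)/cos(x), wherever cos(x) ≠ 0.
So the two sides agree for every real x for which both sides are defined.

Conclusion: True.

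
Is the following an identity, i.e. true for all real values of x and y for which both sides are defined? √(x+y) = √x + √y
Claim: √(x+y) = √x + √y.
Test a specific point where both sides are defined: x = 4, y = 5.
LHS = √(x+y) ≈ 3.0000
RHS = √x + √y ≈ 4.2361
Since 3.0000 ≠ 4.2361, the equation fails at this point, so it cannot hold for all real values of x and y for which both sides are defined.
Squaring the right side gives x + 2√(xy) + y, not x + y.

Conclusion: No, this is NOT an identity.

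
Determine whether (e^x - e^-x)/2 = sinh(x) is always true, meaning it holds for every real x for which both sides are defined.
Claim: (e^x - e^-x)/2 = sinh(x).
Reasoning: This is exactly the definition of the hyperbolic sine: sinh(x) := (e^x - e^-x)/2.
So the two sides agree for every real x for which both sides are defined.

Conclusion: Yes, this is an identity.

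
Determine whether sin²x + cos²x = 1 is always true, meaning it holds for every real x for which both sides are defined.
Yes, this is an identity.

Claim: sin²x + cos²x = 1.
Reasoning: The point (cos x, sin x) lies on the unit circle X² + Y² = 1, so cos²x + sin²x = 1 for every real x.
So the two sides agree for every real x for which both sides are defined.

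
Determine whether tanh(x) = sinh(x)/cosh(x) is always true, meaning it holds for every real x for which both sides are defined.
Claim: tanh(x) = sinh(x)/cosh(x).
Reasoning: tanh(x) is defined as sinh(x)/cosh(x) = (e^x - e^-x)/(e^x + e^-x); cosh(x) ≥ 1 is never zero, so this holds for every real x.
So the two sides agree for every real x for which both sides are defined.

Conclusion: Yes, this is an identity.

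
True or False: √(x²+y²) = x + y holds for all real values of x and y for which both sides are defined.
False.

Claim: √(x²+y²) = x + y.
Test a specific point where both sides are defined: x = -1, y = 2.
LHS = √(x²+y²) ≈ 2.2361
RHS = x + y ≈ 1.0000
Since 2.2361 ≠ 1.0000, the equation fails at this point, so it cannot hold for all real values of x and y for which both sides are defined.
(x+y)² = x² + 2xy + y², not x² + y², so the square root does not split this way.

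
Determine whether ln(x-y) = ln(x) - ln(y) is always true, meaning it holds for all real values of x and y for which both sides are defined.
No, this is NOT an identity.

Claim: ln(x-y) = ln(x) - ln(y).
Test a specific point where both sides are defined: x = 2, y = 3/2.
LHS = ln(x-y) ≈ -0.6931
RHS = ln(x) - ln(y) ≈ 0.2877
Since -0.6931 ≠ 0.2877, the equation fails at this point, so it cannot hold for all real values of x and y for which both sides are defined.
ln(x) - ln(y) = ln(x/y), not ln(x-y).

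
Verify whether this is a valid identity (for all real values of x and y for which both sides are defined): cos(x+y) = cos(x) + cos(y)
Claim: cos(x+y) = cos(x) + cos(y).
Test a specific point where both sides are defined: x = -π/4, y = 2π/3.
LHS = cos(x+y) ≈ 0.2588
RHS = cos(x) + cos(y) ≈ 0.2071
Since 0.2588 ≠ 0.2071, the equation fails at this point, so it cannot hold for all real values of x and y for which both sides are defined.
The correct expansion is cos(x+y) = cos(x)cos(y) - sin(x)sin(y); cosine is not additive.

Conclusion: No, this is NOT an identity.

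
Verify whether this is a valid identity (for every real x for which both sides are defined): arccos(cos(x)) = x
No, this is NOT an identity.

Claim: arccos(cos(x)) = x.
Test a specific point where both sides are defined: x = -π/3.
LHS = arccos(cos(x)) ≈ 1.0472
RHS = x ≈ -1.0472
Since 1.0472 ≠ -1.0472, the equation fails at this point, so it cannot hold for every real x for which both sides are defined.
arccos only returns values in [0, π], so arccos(cos(x)) = x holds only for x in that interval, not for all real x.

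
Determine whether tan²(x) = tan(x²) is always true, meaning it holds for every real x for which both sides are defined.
No, this is NOT an identity.

Claim: tan²(x) = tan(x²).
Test a specific point where both sides are defined: x = π/6.
LHS = tan²(x) ≈ 0.3333
RHS = tan(x²) ≈ 0.2812
Since 0.3333 ≠ 0.2812, the equation fails at this point, so it cannot hold for every real x for which both sides are defined.
tan²(x) means (tan x)², squaring the output; tan(x²) squares the input. These are different functions.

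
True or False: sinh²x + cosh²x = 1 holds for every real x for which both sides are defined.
False.

Claim: sinh²x + cosh²x = 1.
Test a specific point where both sides are defined: x = -3.
LHS = sinh²x + cosh²x ≈ 201.7156
RHS = 1 ≈ 1.0000
Since 201.7156 ≠ 1.0000, the equation fails at this point, so it cannot hold for every real x for which both sides are defined.
The correct hyperbolic identity is cosh²x - sinh²x = 1 (a difference); the sum sinh²x + cosh²x equals cosh(2x).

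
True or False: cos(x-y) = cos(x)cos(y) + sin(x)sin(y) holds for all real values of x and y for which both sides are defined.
True.

Claim: cos(x-y) = cos(x)cos(y) + sin(x)sin(y).
Reasoning: Replace y by -y in cos(x+y) = cos(x)cos(y) - sin(x)sin(y) and use cos(-y) = cos(y), sin(-y) = -sin(y): cos(x-y) = cos(x)cos(y) + sin(x)sin(y).
So the two sides agree for all real values of x and y for which both sides are defined.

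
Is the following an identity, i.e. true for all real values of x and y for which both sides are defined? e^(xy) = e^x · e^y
No, this is NOT an identity.

Claim: e^(xy) = e^x · e^y.
Test a specific point where both sides are defined: x = -2, y = 2.
LHS = e^(xy) ≈ 0.0183
RHS = e^x · e^y ≈ 1.0000
Since 0.0183 ≠ 1.0000, the equation fails at this point, so it cannot hold for all real values of x and y for which both sides are defined.
e^x · e^y = e^(x+y), not e^(xy).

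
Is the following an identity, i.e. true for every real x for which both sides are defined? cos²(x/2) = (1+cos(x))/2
Claim: cos²(x/2) = (1+cos(x))/2.
Reasoning: Use cos(2θ) = 2cos²θ - 1 with θ = x/2: cos(x) = 2cos²(x/2) - 1. Solving for cos²(x/2) gives (1 + cos(x))/2.
So the two sides agree for every real x for which both sides are defined.

Conclusion: Yes, this is an identity.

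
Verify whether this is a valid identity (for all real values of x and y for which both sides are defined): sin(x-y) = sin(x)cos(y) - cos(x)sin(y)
Claim: sin(x-y) = sin(x)cos(y) - cos(x)sin(y).
Reasoning: Replace y by -y in sin(x+y) = sin(x)cos(y) + cos(x)sin(y) and use cos(-y) = cos(y), sin(-y) = -sin(y): sin(x-y) = sin(x)cos(y) - cos(x)sin(y).
So the two sides agree for all real values of x and y for which both sides are defined.

Conclusion: Yes, this is an identity.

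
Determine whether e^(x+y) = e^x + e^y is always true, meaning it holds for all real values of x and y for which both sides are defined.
Claim: e^(x+y) = e^x + e^y.
Test a specific point where both sides are defined: x = 4, y = -1.
LHS = e^(x+y) ≈ 20.0855
RHS = e^x + e^y ≈ 54.9660
Since 20.0855 ≠ 54.9660, the equation fails at this point, so it cannot hold for all real values of x and y for which both sides are defined.
The correct rule is e^(x+y) = e^x · e^y (a product, not a sum).

Conclusion: No, this is NOT an identity.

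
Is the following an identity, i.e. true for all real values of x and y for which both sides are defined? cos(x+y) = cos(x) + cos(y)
No, this is NOT an identity.

Claim: cos(x+y) = cos(x) + cos(y).
Test a specific point where both sides are defined: x = -π/3, y = π/6.
LHS = cos(x+y) ≈ 0.8660
RHS = cos(x) + cos(y) ≈ 1.3660
Since 0.8660 ≠ 1.3660, the equation fails at this point, so it cannot hold for all real values of x and y for which both sides are defined.
The correct expansion is cos(x+y) = cos(x)cos(y) - sin(x)sin(y); cosine is not additive.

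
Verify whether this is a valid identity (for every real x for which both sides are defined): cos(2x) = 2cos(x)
Claim: cos(2x) = 2cos(x).
Test a specific point where both sides are defined: x = 3π/4.
LHS = cos(2x) ≈ 0.0000
RHS = 2cos(x) ≈ -1.4142
Since 0.0000 ≠ -1.4142, the equation fails at this point, so it cannot hold for every real x for which both sides are defined.
The correct double-angle formula is cos(2x) = cos²x - sin²x.

Conclusion: No, this is NOT an identity.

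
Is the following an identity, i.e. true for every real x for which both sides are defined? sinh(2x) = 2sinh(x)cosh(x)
Yes, this is an identity.

Claim: sinh(2x) = 2sinh(x)cosh(x).
Reasoning: 2sinh(x)cosh(x) = 2 · (e^x - e^-x)/2 · (e^x + e^-x)/2 = (e^(2x) - e^(-2x))/2 = sinh(2x).
So the two sides agree for every real x for which both sides are defined.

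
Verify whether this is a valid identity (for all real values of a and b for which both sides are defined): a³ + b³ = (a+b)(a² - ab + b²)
Claim: a³ + b³ = (a+b)(a² - ab + b²).
Reasoning: Expand the right side: (a+b)(a² - ab + b²) = a³ - a²b + ab² + a²b - ab² + b³ = a³ + b³ (the middle terms cancel in pairs).
So the two sides agree for all real values of a and b for which both sides are defined.

Conclusion: Yes, this is an identity.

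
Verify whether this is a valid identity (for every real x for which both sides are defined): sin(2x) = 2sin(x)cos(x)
Claim: sin(2x) = 2sin(x)cos(x).
Reasoning: Put y = x in the addition formula sin(x+y) = sin(x)cos(y) + cos(x)sin(y): sin(2x) = sin(x)cos(x) + cos(x)sin(x) = 2sin(x)cos(x).
So the two sides agree for every real x for which both sides are defined.

Conclusion: Yes, this is an identity.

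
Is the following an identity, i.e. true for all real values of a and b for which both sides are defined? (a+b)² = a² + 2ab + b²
Yes, this is an identity.

Claim: (a+b)² = a² + 2ab + b².
Reasoning: Expand: (a+b)² = (a+b)(a+b) = a·a + a·b + b·a + b·b = a² + 2ab + b².
So the two sides agree for all real values of a and b for which both sides are defined.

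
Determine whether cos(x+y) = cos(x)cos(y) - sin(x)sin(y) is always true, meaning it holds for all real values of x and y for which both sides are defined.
Claim: cos(x+y) = cos(x)cos(y) - sin(x)sin(y).
Reasoning: By Euler's formula e^(i(x+y)) = e^(ix)·e^(iy) = (cos x + i·sin x)(cos y + i·sin y). The real part of the left side is cos(x+y); the real part of the product is cos(x)cos(y) - sin(x)sin(y) (since i·i = -1).
So the two sides agree for all real values of x and y for which both sides are defined.

Conclusion: Yes, this is an identity.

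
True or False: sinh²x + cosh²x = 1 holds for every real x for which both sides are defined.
False.

Claim: sinh²x + cosh²x = 1.
Test a specific point where both sides are defined: x = 1/2.
LHS = sinh²x + cosh²x ≈ 1.5431
RHS = 1 ≈ 1.0000
Since 1.5431 ≠ 1.0000, the equation fails at this point, so it cannot hold for every real x for which both sides are defined.
The correct hyperbolic identity is cosh²x - sinh²x = 1 (a difference); the sum sinh²x + cosh²x equals cosh(2x).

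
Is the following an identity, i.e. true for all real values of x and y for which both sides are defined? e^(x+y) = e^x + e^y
Claim: e^(x+y) = e^x + e^y.
Test a specific point where both sides are defined: x = 1/2, y = 4.
LHS = e^(x+y) ≈ 90.0171
RHS = e^x + e^y ≈ 56.2469
Since 90.0171 ≠ 56.2469, the equation fails at this point, so it cannot hold for all real values of x and y for which both sides are defined.
The correct rule is e^(x+y) = e^x · e^y (a product, not a sum).

Conclusion: No, this is NOT an identity.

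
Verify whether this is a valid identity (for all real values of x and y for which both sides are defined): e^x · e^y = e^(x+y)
Yes, this is an identity.

Claim: e^x · e^y = e^(x+y).
Reasoning: This is the law of exponents for a common base: multiplying powers adds exponents. E.g. from the series, (Σ x^j/j!)(Σ y^k/k!) = Σ_m (Σ_{j+k=m} x^j y^k/(j!k!)) = Σ_m (x+y)^m/m! by the binomial theorem.
So the two sides agree for all real values of x and y for which both sides are defined.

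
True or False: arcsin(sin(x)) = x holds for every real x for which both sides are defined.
False.

Claim: arcsin(sin(x)) = x.
Test a specific point where both sides are defined: x = π.
LHS = arcsin(sin(x)) ≈ 0.0000
RHS = x ≈ 3.1416
Since 0.0000 ≠ 3.1416, the equation fails at this point, so it cannot hold for every real x for which both sides are defined.
arcsin only returns values in [-π/2, π/2], so arcsin(sin(x)) = x holds only for x in that interval, not for all real x.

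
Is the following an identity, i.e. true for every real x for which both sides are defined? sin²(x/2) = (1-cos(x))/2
Yes, this is an identity.

Claim: sin²(x/2) = (1-cos(x))/2.
Reasoning: Use cos(2θ) = 1 - 2sin²θ with θ = x/2: cos(x) = 1 - 2sin²(x/2). Solving for sin²(x/2) gives (1 - cos(x))/2.
So the two sides agree for every real x for which both sides are defined.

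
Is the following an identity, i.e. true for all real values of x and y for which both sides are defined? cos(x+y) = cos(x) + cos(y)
Claim: cos(x+y) = cos(x) + cos(y).
Test a specific point where both sides are defined: x = -π/2, y = -π/4.
LHS = cos(x+y) ≈ -0.7071
RHS = cos(x) + cos(y) ≈ 0.7071
Since -0.7071 ≠ 0.7071, the equation fails at this point, so it cannot hold for all real values of x and y for which both sides are defined.
The correct expansion is cos(x+y) = cos(x)cos(y) - sin(x)sin(y); cosine is not additive.

Conclusion: No, this is NOT an identity.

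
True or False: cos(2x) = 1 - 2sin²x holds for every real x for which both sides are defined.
Claim: cos(2x) = 1 - 2sin²x.
Reasoning: cos(2x) = cos²x - sin²x. Replace cos²x by 1 - sin²x: (1 - sin²x) - sin²x = 1 - 2sin²x.
So the two sides agree for every real x for which both sides are defined.

Conclusion: True.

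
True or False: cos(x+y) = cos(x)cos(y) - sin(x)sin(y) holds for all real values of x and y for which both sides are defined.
Claim: cos(x+y) = cos(x)cos(y) - sin(x)sin(y).
Reasoning: By Euler's formula e^(i(x+y)) = e^(ix)·e^(iy) = (cos x + i·sin x)(cos y + i·sin y). The real part of the left side is cos(x+y); the real part of the product is cos(x)cos(y) - sin(x)sin(y) (since i·i = -1).
So the two sides agree for all real values of x and y for which both sides are defined.

Conclusion: True.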